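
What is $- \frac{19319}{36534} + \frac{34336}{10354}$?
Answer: $\frac{527201249}{189136518} \approx 2.7874$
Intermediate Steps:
$- \frac{19319}{36534} + \frac{34336}{10354} = \left(-19319\right) \frac{1}{36534} + 34336 \cdot \frac{1}{10354} = - \frac{19319}{36534} + \frac{17168}{5177} = \frac{527201249}{189136518}$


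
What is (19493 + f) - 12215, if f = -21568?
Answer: -14290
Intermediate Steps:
(19493 + f) - 12215 = (19493 - 21568) - 12215 = -2075 - 12215 = -14290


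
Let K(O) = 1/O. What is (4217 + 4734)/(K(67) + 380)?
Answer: 599717/25461 ≈ 23.554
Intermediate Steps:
(4217 + 4734)/(K(67) + 380) = (4217 + 4734)/(1/67 + 380) = 8951/(1/67 + 380) = 8951/(25461/67) = 8951*(67/25461) = 599717/25461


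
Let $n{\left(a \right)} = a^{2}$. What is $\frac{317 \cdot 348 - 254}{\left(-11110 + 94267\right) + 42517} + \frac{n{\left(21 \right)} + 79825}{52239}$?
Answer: $\frac{7918439051}{3282542043} \approx 2.4123$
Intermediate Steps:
$\frac{317 \cdot 348 - 254}{\left(-11110 + 94267\right) + 42517} + \frac{n{\left(21 \right)} + 79825}{52239} = \frac{317 \cdot 348 - 254}{\left(-11110 + 94267\right) + 42517} + \frac{21^{2} + 79825}{52239} = \frac{110316 - 254}{83157 + 42517} + \left(441 + 79825\right) \frac{1}{52239} = \frac{110062}{125674} + 80266 \cdot \frac{1}{52239} = 110062 \cdot \frac{1}{125674} + \frac{80266}{52239} = \frac{55031}{62837} + \frac{80266}{52239} = \frac{7918439051}{3282542043}$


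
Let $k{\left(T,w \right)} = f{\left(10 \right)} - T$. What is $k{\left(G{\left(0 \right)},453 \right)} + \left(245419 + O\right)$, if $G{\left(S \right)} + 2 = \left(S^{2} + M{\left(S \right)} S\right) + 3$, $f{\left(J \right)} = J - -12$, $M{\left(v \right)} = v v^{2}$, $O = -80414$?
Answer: $165026$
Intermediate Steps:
$M{\left(v \right)} = v^{3}$
$f{\left(J \right)} = 12 + J$ ($f{\left(J \right)} = J + 12 = 12 + J$)
$G{\left(S \right)} = 1 + S^{2} + S^{4}$ ($G{\left(S \right)} = -2 + \left(\left(S^{2} + S^{3} S\right) + 3\right) = -2 + \left(\left(S^{2} + S^{4}\right) + 3\right) = -2 + \left(3 + S^{2} + S^{4}\right) = 1 + S^{2} + S^{4}$)
$k{\left(T,w \right)} = 22 - T$ ($k{\left(T,w \right)} = \left(12 + 10\right) - T = 22 - T$)
$k{\left(G{\left(0 \right)},453 \right)} + \left(245419 + O\right) = \left(22 - \left(1 + 0^{2} + 0^{4}\right)\right) + \left(245419 - 80414\right) = \left(22 - \left(1 + 0 + 0\right)\right) + 165005 = \left(22 - 1\right) + 165005 = 21 + 165005 = 165026$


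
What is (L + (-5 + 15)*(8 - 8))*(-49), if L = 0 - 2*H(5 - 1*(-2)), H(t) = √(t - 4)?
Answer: 98*√3 ≈ 169.74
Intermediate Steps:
H(t) = √(-4 + t)
L = -2*√3 (L = 0 - 2*√(-4 + (5 - 1*(-2))) = 0 - 2*√(-4 + (5 + 2)) = 0 - 2*√(-4 + 7) = 0 - 2*√3 = -2*√3 ≈ -3.4641)
(L + (-5 + 15)*(8 - 8))*(-49) = (-2*√3 + (-5 + 15)*(8 - 8))*(-49) = (-2*√3 + 10*0)*(-49) = (-2*√3 + 0)*(-49) = -2*√3*(-49) = 98*√3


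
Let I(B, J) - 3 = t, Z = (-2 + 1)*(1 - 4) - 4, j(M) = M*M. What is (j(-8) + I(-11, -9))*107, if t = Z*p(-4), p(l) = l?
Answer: 7597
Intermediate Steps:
j(M) = M²
Z = -1 (Z = -1*(-3) - 4 = 3 - 4 = -1)
t = 4 (t = -1*(-4) = 4)
I(B, J) = 7 (I(B, J) = 3 + 4 = 7)
(j(-8) + I(-11, -9))*107 = ((-8)² + 7)*107 = (64 + 7)*107 = 71*107 = 7597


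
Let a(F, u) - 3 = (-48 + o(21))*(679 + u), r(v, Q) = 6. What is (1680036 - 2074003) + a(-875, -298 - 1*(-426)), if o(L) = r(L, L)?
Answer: -427858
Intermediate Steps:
o(L) = 6
a(F, u) = -28515 - 42*u (a(F, u) = 3 + (-48 + 6)*(679 + u) = 3 - 42*(679 + u) = 3 + (-28518 - 42*u) = -28515 - 42*u)
(1680036 - 2074003) + a(-875, -298 - 1*(-426)) = (1680036 - 2074003) + (-28515 - 42*(-298 - 1*(-426))) = -393967 + (-28515 - 42*(-298 + 426)) = -393967 + (-28515 - 42*128) = -393967 + (-28515 - 5376) = -393967 - 33891 = -427858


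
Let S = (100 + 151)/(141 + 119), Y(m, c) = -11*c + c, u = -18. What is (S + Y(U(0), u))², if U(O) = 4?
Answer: 2213796601/67600 ≈ 32748.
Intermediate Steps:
Y(m, c) = -10*c
S = 251/260 ≈ 0.96538
(S + Y(U(0), u))² = (251/260 - 10*(-18))² = (251/260 + 180)² = (47051/260)² = 2213796601/67600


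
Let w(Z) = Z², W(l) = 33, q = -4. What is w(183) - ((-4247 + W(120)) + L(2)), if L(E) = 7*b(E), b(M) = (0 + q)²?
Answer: 37591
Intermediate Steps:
b(M) = 16 (b(M) = (0 - 4)² = (-4)² = 16)
L(E) = 112 (L(E) = 7*16 = 112)
w(183) - ((-4247 + W(120)) + L(2)) = 183² - ((-4247 + 33) + 112) = 33489 - (-4214 + 112) = 33489 - 1*(-4102) = 33489 + 4102 = 37591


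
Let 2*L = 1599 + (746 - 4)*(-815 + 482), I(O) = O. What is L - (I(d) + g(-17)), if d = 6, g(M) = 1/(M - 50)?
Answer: -16448431/134 ≈ -1.2275e+5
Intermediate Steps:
g(M) = 1/(-50 + M)
L = -245487/2 (L = (1599 + (746 - 4)*(-815 + 482))/2 = (1599 + 742*(-333))/2 = (1599 - 247086)/2 = (1/2)*(-245487) = -245487/2 ≈ -1.2274e+5)
L - (I(d) + g(-17)) = -245487/2 - (6 + 1/(-50 - 17)) = -245487/2 - (6 + 1/(-67)) = -245487/2 - (6 - 1/67) = -245487/2 - 1*401/67 = -245487/2 - 401/67 = -16448431/134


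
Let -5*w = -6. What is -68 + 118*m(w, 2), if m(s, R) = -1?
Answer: -186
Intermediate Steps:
w = 6/5 (w = -1/5*(-6) = 6/5 ≈ 1.2000)
-68 + 118*m(w, 2) = -68 + 118*(-1) = -68 - 118 = -186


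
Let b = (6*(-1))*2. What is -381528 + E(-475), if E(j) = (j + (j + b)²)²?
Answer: 56023668108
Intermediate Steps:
b = -12 (b = -6*2 = -12)
E(j) = (j + (-12 + j)²)² (E(j) = (j + (j - 12)²)² = (j + (-12 + j)²)²)
-381528 + E(-475) = -381528 + (-475 + (-12 - 475)²)² = -381528 + (-475 + (-487)²)² = -381528 + (-475 + 237169)² = -381528 + 236694² = -381528 + 56024049636 = 56023668108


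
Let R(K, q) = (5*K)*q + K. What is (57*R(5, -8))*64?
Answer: -711360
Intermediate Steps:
R(K, q) = K + 5*K*q (R(K, q) = 5*K*q + K = K + 5*K*q)
(57*R(5, -8))*64 = (57*(5*(1 + 5*(-8))))*64 = (57*(5*(1 - 40)))*64 = (57*(5*(-39)))*64 = (57*(-195))*64 = -11115*64 = -711360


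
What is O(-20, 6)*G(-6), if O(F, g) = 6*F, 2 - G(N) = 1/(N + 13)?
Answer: -1560/7 ≈ -222.86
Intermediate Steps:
G(N) = 2 - 1/(13 + N) (G(N) = 2 - 1/(N + 13) = 2 - 1/(13 + N))
O(-20, 6)*G(-6) = (6*(-20))*((25 + 2*(-6))/(13 - 6)) = -120*(25 - 12)/7 = -120*13/7 = -1560/7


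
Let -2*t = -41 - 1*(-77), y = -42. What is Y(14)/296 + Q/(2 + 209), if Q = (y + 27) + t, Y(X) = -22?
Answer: -7205/31228 ≈ -0.23072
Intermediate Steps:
t = -18 (t = -(-41 - 1*(-77))/2 = -(-41 + 77)/2 = -½*36 = -18)
Q = -33 (Q = (-42 + 27) - 18 = -15 - 18 = -33)
Y(14)/296 + Q/(2 + 209) = -22/296 - 33/(2 + 209) = -22*1/296 - 33/211 = -11/148 - 33*1/211 = -11/148 - 33/211 = -7205/31228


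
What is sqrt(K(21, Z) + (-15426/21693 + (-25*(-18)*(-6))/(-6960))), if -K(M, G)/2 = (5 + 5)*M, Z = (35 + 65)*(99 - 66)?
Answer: 3*I*sqrt(8214734576167)/419398 ≈ 20.502*I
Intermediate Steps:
Z = 3300 (Z = 100*33 = 3300)
K(M, G) = -20*M (K(M, G) = -2*(5 + 5)*M = -20*M)
sqrt(K(21, Z) + (-15426/21693 + (-25*(-18)*(-6))/(-6960))) = sqrt(-20*21 + (-15426/21693 + (-25*(-18)*(-6))/(-6960))) = sqrt(-420 + (-15426*1/21693 + (450*(-6))*(-1/6960))) = sqrt(-420 + (-5142/7231 - 2700*(-1/6960))) = sqrt(-420 + (-5142/7231 + 45/116)) = sqrt(-420 - 271077/838796) = sqrt(-352565397/838796) = 3*I*sqrt(8214734576167)/419398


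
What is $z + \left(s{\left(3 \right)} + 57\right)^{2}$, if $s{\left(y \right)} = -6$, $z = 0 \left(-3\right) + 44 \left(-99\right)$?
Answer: $-1755$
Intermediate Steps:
$z = -4356$ ($z = 0 - 4356 = -4356$)
$z + \left(s{\left(3 \right)} + 57\right)^{2} = -4356 + \left(-6 + 57\right)^{2} = -4356 + 51^{2} = -4356 + 2601 = -1755$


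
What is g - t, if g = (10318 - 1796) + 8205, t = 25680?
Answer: -8953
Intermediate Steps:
g = 16727 (g = 8522 + 8205 = 16727)
g - t = 16727 - 1*25680 = 16727 - 25680 = -8953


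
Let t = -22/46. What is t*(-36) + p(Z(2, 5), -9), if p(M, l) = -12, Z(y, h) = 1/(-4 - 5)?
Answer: 120/23 ≈ 5.2174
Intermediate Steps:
Z(y, h) = -⅑ (Z(y, h) = 1/(-9) = -⅑)
t = -11/23 (t = -22*1/46 = -11/23 ≈ -0.47826)
t*(-36) + p(Z(2, 5), -9) = -11/23*(-36) - 12 = 396/23 - 12 = 120/23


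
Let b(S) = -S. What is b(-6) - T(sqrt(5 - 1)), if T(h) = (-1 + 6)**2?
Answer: -19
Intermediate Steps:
T(h) = 25 (T(h) = 5**2 = 25)
b(-6) - T(sqrt(5 - 1)) = -1*(-6) - 1*25 = 6 - 25 = -19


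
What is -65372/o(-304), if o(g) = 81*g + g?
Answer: 16343/6232 ≈ 2.6224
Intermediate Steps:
o(g) = 82*g
-65372/o(-304) = -65372/(82*(-304)) = -65372/(-24928) = -65372*(-1/24928) = 16343/6232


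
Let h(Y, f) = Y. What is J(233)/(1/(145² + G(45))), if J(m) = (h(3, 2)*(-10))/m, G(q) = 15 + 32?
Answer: -632160/233 ≈ -2713.1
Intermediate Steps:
G(q) = 47
J(m) = -30/m (J(m) = (3*(-10))/m = -30/m)
J(233)/(1/(145² + G(45))) = (-30/233)/(1/(145² + 47)) = (-30*1/233)/(1/(21025 + 47)) = -30/(233*(1/21072)) = -30/(233*1/21072) = -30/233*21072 = -632160/233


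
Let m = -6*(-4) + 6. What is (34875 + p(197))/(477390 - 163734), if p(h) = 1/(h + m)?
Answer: 3958313/35599956 ≈ 0.11119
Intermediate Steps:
m = 30 (m = 24 + 6 = 30)
p(h) = 1/(30 + h) (p(h) = 1/(h + 30) = 1/(30 + h))
(34875 + p(197))/(477390 - 163734) = (34875 + 1/(30 + 197))/(477390 - 163734) = (34875 + 1/227)/313656 = (34875 + 1/227)*(1/313656) = (7916626/227)*(1/313656) = 3958313/35599956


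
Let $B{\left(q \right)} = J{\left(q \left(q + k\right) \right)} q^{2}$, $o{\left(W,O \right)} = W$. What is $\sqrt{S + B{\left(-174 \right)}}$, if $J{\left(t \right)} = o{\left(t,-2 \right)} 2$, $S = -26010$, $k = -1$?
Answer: $3 \sqrt{204864710} \approx 42939.0$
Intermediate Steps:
$J{\left(t \right)} = 2 t$ ($J{\left(t \right)} = t 2 = 2 t$)
$B{\left(q \right)} = 2 q^{3} \left(-1 + q\right)$ ($B{\left(q \right)} = 2 q \left(q - 1\right) q^{2} = 2 q \left(-1 + q\right) q^{2} = 2 q^{3} \left(-1 + q\right)$)
$\sqrt{S + B{\left(-174 \right)}} = \sqrt{-26010 + 2 \left(-174\right)^{3} \left(-1 - 174\right)} = \sqrt{-26010 + 2 \left(-5268024\right) \left(-175\right)} = \sqrt{-26010 + 1843808400} = \sqrt{1843782390} = 3 \sqrt{204864710}$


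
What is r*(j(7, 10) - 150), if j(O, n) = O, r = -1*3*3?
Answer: 1287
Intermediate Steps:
r = -9 (r = -3*3 = -9)
r*(j(7, 10) - 150) = -9*(7 - 150) = -9*(-143) = 1287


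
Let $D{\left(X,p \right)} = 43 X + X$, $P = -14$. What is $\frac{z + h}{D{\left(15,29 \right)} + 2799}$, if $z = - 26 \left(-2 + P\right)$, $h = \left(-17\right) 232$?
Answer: $- \frac{1176}{1153} \approx -1.0199$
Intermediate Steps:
$D{\left(X,p \right)} = 44 X$
$h = -3944$
$z = 416$ ($z = - 26 \left(-2 - 14\right) = \left(-26\right) \left(-16\right) = 416$)
$\frac{z + h}{D{\left(15,29 \right)} + 2799} = \frac{416 - 3944}{44 \cdot 15 + 2799} = - \frac{3528}{660 + 2799} = - \frac{3528}{3459} = \left(-3528\right) \frac{1}{3459} = - \frac{1176}{1153}$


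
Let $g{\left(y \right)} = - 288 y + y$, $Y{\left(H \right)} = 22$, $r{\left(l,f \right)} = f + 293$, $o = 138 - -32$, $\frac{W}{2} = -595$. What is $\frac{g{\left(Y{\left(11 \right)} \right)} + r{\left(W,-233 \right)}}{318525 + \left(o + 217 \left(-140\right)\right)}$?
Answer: $- \frac{6254}{288315} \approx -0.021692$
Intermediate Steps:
$W = -1190$ ($W = 2 \left(-595\right) = -1190$)
$o = 170$ ($o = 138 + 32 = 170$)
$r{\left(l,f \right)} = 293 + f$
$g{\left(y \right)} = - 287 y$
$\frac{g{\left(Y{\left(11 \right)} \right)} + r{\left(W,-233 \right)}}{318525 + \left(o + 217 \left(-140\right)\right)} = \frac{\left(-287\right) 22 + \left(293 - 233\right)}{318525 + \left(170 + 217 \left(-140\right)\right)} = \frac{-6314 + 60}{318525 + \left(170 - 30380\right)} = - \frac{6254}{318525 - 30210} = - \frac{6254}{288315}$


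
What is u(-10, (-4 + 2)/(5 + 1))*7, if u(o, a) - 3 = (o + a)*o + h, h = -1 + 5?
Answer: 2317/3 ≈ 772.33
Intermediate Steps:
h = 4
u(o, a) = 7 + o*(a + o) (u(o, a) = 3 + ((o + a)*o + 4) = 3 + ((a + o)*o + 4) = 3 + (o*(a + o) + 4) = 3 + (4 + o*(a + o)) = 7 + o*(a + o))
u(-10, (-4 + 2)/(5 + 1))*7 = (7 + (-10)² + ((-4 + 2)/(5 + 1))*(-10))*7 = (7 + 100 - 2/6*(-10))*7 = (7 + 100 - 2*⅙*(-10))*7 = (7 + 100 - ⅓*(-10))*7 = (7 + 100 + 10/3)*7 = (331/3)*7 = 2317/3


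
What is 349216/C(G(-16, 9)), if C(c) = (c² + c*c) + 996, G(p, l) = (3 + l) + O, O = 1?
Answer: 174608/667 ≈ 261.78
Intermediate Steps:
G(p, l) = 4 + l (G(p, l) = (3 + l) + 1 = 4 + l)
C(c) = 996 + 2*c² (C(c) = (c² + c²) + 996 = 2*c² + 996 = 996 + 2*c²)
349216/C(G(-16, 9)) = 349216/(996 + 2*(4 + 9)²) = 349216/(996 + 2*13²) = 349216/(996 + 2*169) = 349216/(996 + 338) = 349216/1334 = 349216*(1/1334) = 174608/667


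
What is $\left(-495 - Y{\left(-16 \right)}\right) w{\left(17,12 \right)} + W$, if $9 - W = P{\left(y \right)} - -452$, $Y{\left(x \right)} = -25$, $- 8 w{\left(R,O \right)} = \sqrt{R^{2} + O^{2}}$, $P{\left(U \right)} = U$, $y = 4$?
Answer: $-447 + \frac{235 \sqrt{433}}{4} \approx 775.51$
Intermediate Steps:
$w{\left(R,O \right)} = - \frac{\sqrt{O^{2} + R^{2}}}{8}$ ($w{\left(R,O \right)} = - \frac{\sqrt{R^{2} + O^{2}}}{8} = - \frac{\sqrt{O^{2} + R^{2}}}{8}$)
$W = -447$ ($W = 9 - \left(4 - -452\right) = 9 - \left(4 + 452\right) = 9 - 456 = -447$)
$\left(-495 - Y{\left(-16 \right)}\right) w{\left(17,12 \right)} + W = \left(-495 - -25\right) \left(- \frac{\sqrt{12^{2} + 17^{2}}}{8}\right) - 447 = \left(-495 + 25\right) \left(- \frac{\sqrt{144 + 289}}{8}\right) - 447 = - 470 \left(- \frac{\sqrt{433}}{8}\right) - 447 = \frac{235 \sqrt{433}}{4} - 447 = -447 + \frac{235 \sqrt{433}}{4}$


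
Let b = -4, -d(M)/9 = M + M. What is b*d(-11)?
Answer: -792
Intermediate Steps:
d(M) = -18*M (d(M) = -9*(M + M) = -18*M)
b*d(-11) = -(-72)*(-11) = -4*198 = -792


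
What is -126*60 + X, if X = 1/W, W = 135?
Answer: -1020599/135 ≈ -7560.0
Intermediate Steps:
X = 1/135 ≈ 0.0074074
-126*60 + X = -126*60 + 1/135 = -7560 + 1/135 = -1020599/135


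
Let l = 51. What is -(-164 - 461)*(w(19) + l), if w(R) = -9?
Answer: 26250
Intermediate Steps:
-(-164 - 461)*(w(19) + l) = -(-164 - 461)*(-9 + 51) = -(-625)*42 = -1*(-26250) = 26250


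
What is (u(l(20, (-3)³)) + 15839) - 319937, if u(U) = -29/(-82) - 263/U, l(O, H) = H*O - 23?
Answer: -14038950375/46166 ≈ -3.0410e+5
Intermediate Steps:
l(O, H) = -23 + H*O
u(U) = 29/82 - 263/U (u(U) = -29*(-1/82) - 263/U = 29/82 - 263/U)
(u(l(20, (-3)³)) + 15839) - 319937 = ((29/82 - 263/(-23 + (-3)³*20)) + 15839) - 319937 = ((29/82 - 263/(-23 - 27*20)) + 15839) - 319937 = ((29/82 - 263/(-23 - 540)) + 15839) - 319937 = ((29/82 - 263/(-563)) + 15839) - 319937 = ((29/82 - 263*(-1/563)) + 15839) - 319937 = ((29/82 + 263/563) + 15839) - 319937 = (37893/46166 + 15839) - 319937 = 731261167/46166 - 319937 = -14038950375/46166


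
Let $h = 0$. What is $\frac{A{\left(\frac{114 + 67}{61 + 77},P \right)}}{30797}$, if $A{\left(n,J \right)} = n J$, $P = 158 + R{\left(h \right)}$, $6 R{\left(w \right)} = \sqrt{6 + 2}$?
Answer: $\frac{14299}{2124993} + \frac{181 \sqrt{2}}{12749958} \approx 0.006749$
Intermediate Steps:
$R{\left(w \right)} = \frac{\sqrt{2}}{3}$ ($R{\left(w \right)} = \frac{\sqrt{6 + 2}}{6} = \frac{\sqrt{8}}{6} = \frac{2 \sqrt{2}}{6} = \frac{\sqrt{2}}{3}$)
$P = 158 + \frac{\sqrt{2}}{3} \approx 158.47$
$A{\left(n,J \right)} = J n$
$\frac{A{\left(\frac{114 + 67}{61 + 77},P \right)}}{30797} = \frac{\left(158 + \frac{\sqrt{2}}{3}\right) \frac{114 + 67}{61 + 77}}{30797} = \left(158 + \frac{\sqrt{2}}{3}\right) \frac{181}{138} \cdot \frac{1}{30797} = \left(\frac{14299}{69} + \frac{181 \sqrt{2}}{414}\right) \frac{1}{30797} = \frac{14299}{2124993} + \frac{181 \sqrt{2}}{12749958}$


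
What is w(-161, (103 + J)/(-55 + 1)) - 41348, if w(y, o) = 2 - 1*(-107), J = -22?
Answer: -41239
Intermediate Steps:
w(y, o) = 109 (w(y, o) = 2 + 107 = 109)
w(-161, (103 + J)/(-55 + 1)) - 41348 = 109 - 41348 = -41239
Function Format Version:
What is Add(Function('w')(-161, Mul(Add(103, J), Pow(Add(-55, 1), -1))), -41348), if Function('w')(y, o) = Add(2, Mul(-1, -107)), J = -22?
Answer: -41239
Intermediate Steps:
Function('w')(y, o) = 109 (Function('w')(y, o) = Add(2, 107) = 109)
Add(Function('w')(-161, Mul(Add(103, J), Pow(Add(-55, 1), -1))), -41348) = Add(109, -41348) = -41239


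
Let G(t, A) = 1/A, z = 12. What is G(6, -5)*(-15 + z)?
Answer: 3/5 ≈ 0.60000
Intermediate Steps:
G(6, -5)*(-15 + z) = (-15 + 12)/(-5) = -1/5*(-3) = 3/5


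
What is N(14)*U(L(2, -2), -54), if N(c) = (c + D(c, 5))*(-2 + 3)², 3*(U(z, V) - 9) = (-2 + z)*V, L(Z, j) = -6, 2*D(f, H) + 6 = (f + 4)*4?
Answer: 7191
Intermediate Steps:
D(f, H) = 5 + 2*f (D(f, H) = -3 + ((f + 4)*4)/2 = -3 + ((4 + f)*4)/2 = -3 + (16 + 4*f)/2 = -3 + (8 + 2*f) = 5 + 2*f)
U(z, V) = 9 + V*(-2 + z)/3 (U(z, V) = 9 + ((-2 + z)*V)/3 = 9 + (V*(-2 + z))/3 = 9 + V*(-2 + z)/3)
N(c) = 5 + 3*c (N(c) = (c + (5 + 2*c))*(-2 + 3)² = (5 + 3*c)*1² = (5 + 3*c)*1 = 5 + 3*c)
N(14)*U(L(2, -2), -54) = (5 + 3*14)*(9 - ⅔*(-54) + (⅓)*(-54)*(-6)) = (5 + 42)*(9 + 36 + 108) = 47*153 = 7191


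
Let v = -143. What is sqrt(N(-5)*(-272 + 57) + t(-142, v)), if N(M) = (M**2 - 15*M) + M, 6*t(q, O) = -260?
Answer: I*sqrt(184215)/3 ≈ 143.07*I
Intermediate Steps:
t(q, O) = -130/3 (t(q, O) = (1/6)*(-260) = -130/3)
N(M) = M**2 - 14*M
sqrt(N(-5)*(-272 + 57) + t(-142, v)) = sqrt((-5*(-14 - 5))*(-272 + 57) - 130/3) = sqrt(-5*(-19)*(-215) - 130/3) = sqrt(95*(-215) - 130/3) = sqrt(-20425 - 130/3) = sqrt(-61405/3) = I*sqrt(184215)/3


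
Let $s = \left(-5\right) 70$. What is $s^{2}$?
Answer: $122500$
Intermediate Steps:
$s = -350$
$s^{2} = \left(-350\right)^{2} = 122500$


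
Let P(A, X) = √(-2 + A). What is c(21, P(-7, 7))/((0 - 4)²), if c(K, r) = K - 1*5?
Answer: 1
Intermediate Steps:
c(K, r) = -5 + K (c(K, r) = K - 5 = -5 + K)
c(21, P(-7, 7))/((0 - 4)²) = (-5 + 21)/((0 - 4)²) = 16/(-4)² = 16/16 = (1/16)*16 = 1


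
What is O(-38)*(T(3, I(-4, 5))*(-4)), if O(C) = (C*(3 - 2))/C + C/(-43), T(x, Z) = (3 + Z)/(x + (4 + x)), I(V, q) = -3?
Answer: 0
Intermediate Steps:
T(x, Z) = (3 + Z)/(4 + 2*x)
O(C) = 1 - C/43 (O(C) = (C*1)/C + C*(-1/43) = C/C - C/43 = 1 - C/43)
O(-38)*(T(3, I(-4, 5))*(-4)) = (1 - 1/43*(-38))*(((3 - 3)/(2*(2 + 3)))*(-4)) = (1 + 38/43)*(((½)*0/5)*(-4)) = 81*(((½)*(⅕)*0)*(-4))/43 = 81*(0*(-4))/43 = (81/43)*0 = 0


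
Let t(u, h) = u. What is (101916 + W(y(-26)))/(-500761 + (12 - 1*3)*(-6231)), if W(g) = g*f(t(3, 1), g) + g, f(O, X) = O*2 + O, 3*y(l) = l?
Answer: -38186/208815 ≈ -0.18287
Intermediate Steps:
y(l) = l/3
f(O, X) = 3*O (f(O, X) = 2*O + O = 3*O)
W(g) = 10*g (W(g) = g*(3*3) + g = g*9 + g = 9*g + g = 10*g)
(101916 + W(y(-26)))/(-500761 + (12 - 1*3)*(-6231)) = (101916 + 10*((⅓)*(-26)))/(-500761 + (12 - 1*3)*(-6231)) = (101916 + 10*(-26/3))/(-500761 + (12 - 3)*(-6231)) = (101916 - 260/3)/(-500761 + 9*(-6231)) = 305488/(3*(-500761 - 56079)) = (305488/3)/(-556840) = (305488/3)*(-1/556840) = -38186/208815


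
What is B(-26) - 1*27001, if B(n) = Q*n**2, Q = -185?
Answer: -152061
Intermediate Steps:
B(n) = -185*n**2
B(-26) - 1*27001 = -185*(-26)**2 - 1*27001 = -185*676 - 27001 = -125060 - 27001 = -152061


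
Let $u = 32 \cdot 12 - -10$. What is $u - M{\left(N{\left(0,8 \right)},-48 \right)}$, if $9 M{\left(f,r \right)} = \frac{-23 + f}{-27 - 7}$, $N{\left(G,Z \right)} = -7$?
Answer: $\frac{20089}{51} \approx 393.9$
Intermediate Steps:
$M{\left(f,r \right)} = \frac{23}{306} - \frac{f}{306}$ ($M{\left(f,r \right)} = \frac{\left(-23 + f\right) \frac{1}{-27 - 7}}{9} = \frac{\left(-23 + f\right) \frac{1}{-34}}{9} = \frac{\left(-23 + f\right) \left(- \frac{1}{34}\right)}{9} = \frac{\frac{23}{34} - \frac{f}{34}}{9} = \frac{23}{306} - \frac{f}{306}$)
$u = 394$ ($u = 384 + \left(-6 + 16\right) = 384 + 10 = 394$)
$u - M{\left(N{\left(0,8 \right)},-48 \right)} = 394 - \left(\frac{23}{306} - - \frac{7}{306}\right) = 394 - \left(\frac{23}{306} + \frac{7}{306}\right) = 394 - \frac{5}{51} = \frac{20089}{51}$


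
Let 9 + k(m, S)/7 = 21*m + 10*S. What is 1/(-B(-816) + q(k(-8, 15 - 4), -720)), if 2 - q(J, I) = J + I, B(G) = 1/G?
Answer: 816/971857 ≈ 0.00083963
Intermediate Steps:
k(m, S) = -63 + 70*S + 147*m (k(m, S) = -63 + 7*(21*m + 10*S) = -63 + 7*(10*S + 21*m) = -63 + (70*S + 147*m) = -63 + 70*S + 147*m)
q(J, I) = 2 - I - J (q(J, I) = 2 - (J + I) = 2 - (I + J) = 2 + (-I - J) = 2 - I - J)
1/(-B(-816) + q(k(-8, 15 - 4), -720)) = 1/(-1/(-816) + (2 - 1*(-720) - (-63 + 70*(15 - 4) + 147*(-8)))) = 1/(-1*(-1/816) + (2 + 720 - (-63 + 70*11 - 1176))) = 1/(1/816 + (2 + 720 - (-63 + 770 - 1176))) = 1/(1/816 + (2 + 720 - 1*(-469))) = 1/(1/816 + (2 + 720 + 469)) = 1/(1/816 + 1191) = 1/(971857/816) = 816/971857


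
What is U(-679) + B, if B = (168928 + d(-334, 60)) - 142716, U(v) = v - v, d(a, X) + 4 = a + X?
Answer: 25934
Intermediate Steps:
d(a, X) = -4 + X + a (d(a, X) = -4 + (a + X) = -4 + (X + a) = -4 + X + a)
U(v) = 0
B = 25934 (B = (168928 + (-4 + 60 - 334)) - 142716 = (168928 - 278) - 142716 = 168650 - 142716 = 25934)
U(-679) + B = 0 + 25934 = 25934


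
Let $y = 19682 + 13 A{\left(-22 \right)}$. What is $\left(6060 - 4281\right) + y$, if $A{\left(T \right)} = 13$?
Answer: $21630$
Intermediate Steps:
$y = 19851$ ($y = 19682 + 13 \cdot 13 = 19682 + 169 = 19851$)
$\left(6060 - 4281\right) + y = \left(6060 - 4281\right) + 19851 = 1779 + 19851 = 21630$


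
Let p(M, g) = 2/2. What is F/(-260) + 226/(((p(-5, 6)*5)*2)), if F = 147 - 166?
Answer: 1179/52 ≈ 22.673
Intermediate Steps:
F = -19
p(M, g) = 1 (p(M, g) = 2*(½) = 1)
F/(-260) + 226/(((p(-5, 6)*5)*2)) = -19/(-260) + 226/(((1*5)*2)) = -19*(-1/260) + 226/((5*2)) = 19/260 + 226/10 = 19/260 + 226*(⅒) = 19/260 + 113/5 = 1179/52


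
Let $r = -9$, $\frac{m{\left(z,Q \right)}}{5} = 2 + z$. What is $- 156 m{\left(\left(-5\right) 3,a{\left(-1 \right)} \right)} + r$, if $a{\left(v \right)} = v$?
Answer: $10131$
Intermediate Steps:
$m{\left(z,Q \right)} = 10 + 5 z$ ($m{\left(z,Q \right)} = 5 \left(2 + z\right) = 10 + 5 z$)
$- 156 m{\left(\left(-5\right) 3,a{\left(-1 \right)} \right)} + r = - 156 \left(10 + 5 \left(\left(-5\right) 3\right)\right) - 9 = - 156 \left(10 + 5 \left(-15\right)\right) - 9 = - 156 \left(10 - 75\right) - 9 = \left(-156\right) \left(-65\right) - 9 = 10140 - 9 = 10131$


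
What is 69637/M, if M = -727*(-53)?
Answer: 69637/38531 ≈ 1.8073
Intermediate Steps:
M = 38531
69637/M = 69637/38531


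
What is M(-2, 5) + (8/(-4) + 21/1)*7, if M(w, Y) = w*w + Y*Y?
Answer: 162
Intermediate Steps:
M(w, Y) = Y² + w² (M(w, Y) = w² + Y² = Y² + w²)
M(-2, 5) + (8/(-4) + 21/1)*7 = (5² + (-2)²) + (8/(-4) + 21/1)*7 = (25 + 4) + (8*(-¼) + 21*1)*7 = 29 + (-2 + 21)*7 = 29 + 19*7 = 29 + 133 = 162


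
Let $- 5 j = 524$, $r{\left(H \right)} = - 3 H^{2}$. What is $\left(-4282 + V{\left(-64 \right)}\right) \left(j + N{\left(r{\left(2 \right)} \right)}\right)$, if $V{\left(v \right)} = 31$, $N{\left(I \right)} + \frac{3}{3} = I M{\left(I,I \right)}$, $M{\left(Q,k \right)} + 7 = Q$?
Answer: $- \frac{2597361}{5} \approx -5.1947 \cdot 10^{5}$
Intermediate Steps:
$j = - \frac{524}{5}$ ($j = \left(- \frac{1}{5}\right) 524 = - \frac{524}{5} \approx -104.8$)
$M{\left(Q,k \right)} = -7 + Q$
$N{\left(I \right)} = -1 + I \left(-7 + I\right)$
$\left(-4282 + V{\left(-64 \right)}\right) \left(j + N{\left(r{\left(2 \right)} \right)}\right) = \left(-4282 + 31\right) \left(- \frac{524}{5} - \left(1 - - 3 \cdot 2^{2} \left(-7 - 3 \cdot 2^{2}\right)\right)\right) = - 4251 \left(- \frac{524}{5} - \left(1 - \left(-3\right) 4 \left(-7 - 12\right)\right)\right) = - 4251 \left(- \frac{524}{5} - \left(1 + 12 \left(-7 - 12\right)\right)\right) = - 4251 \left(- \frac{524}{5} - -227\right) = - 4251 \left(- \frac{524}{5} + \left(-1 + 228\right)\right) = - 4251 \left(- \frac{524}{5} + 227\right) = \left(-4251\right) \frac{611}{5} = - \frac{2597361}{5}$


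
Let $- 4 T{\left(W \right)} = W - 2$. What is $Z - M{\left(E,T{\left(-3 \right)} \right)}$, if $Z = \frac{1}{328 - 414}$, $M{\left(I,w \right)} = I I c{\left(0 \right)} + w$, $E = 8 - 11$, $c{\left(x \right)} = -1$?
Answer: $\frac{1331}{172} \approx 7.7384$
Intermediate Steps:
$T{\left(W \right)} = \frac{1}{2} - \frac{W}{4}$ ($T{\left(W \right)} = - \frac{W - 2}{4} = - \frac{-2 + W}{4} = \frac{1}{2} - \frac{W}{4}$)
$E = -3$ ($E = 8 - 11 = -3$)
$M{\left(I,w \right)} = w - I^{2}$ ($M{\left(I,w \right)} = I I \left(-1\right) + w = I^{2} \left(-1\right) + w = - I^{2} + w = w - I^{2}$)
$Z = - \frac{1}{86}$ ($Z = \frac{1}{-86} = - \frac{1}{86} \approx -0.011628$)
$Z - M{\left(E,T{\left(-3 \right)} \right)} = - \frac{1}{86} - \left(\left(\frac{1}{2} - - \frac{3}{4}\right) - \left(-3\right)^{2}\right) = - \frac{1}{86} - \left(\left(\frac{1}{2} + \frac{3}{4}\right) - 9\right) = - \frac{1}{86} - \left(\frac{5}{4} - 9\right) = - \frac{1}{86} - - \frac{31}{4} = - \frac{1}{86} + \frac{31}{4} = \frac{1331}{172}$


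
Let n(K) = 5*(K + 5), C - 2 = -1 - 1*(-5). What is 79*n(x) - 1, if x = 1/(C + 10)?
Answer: 31979/16 ≈ 1998.7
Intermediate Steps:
C = 6 (C = 2 + (-1 - 1*(-5)) = 2 + (-1 + 5) = 2 + 4 = 6)
x = 1/16 (x = 1/(6 + 10) = 1/16 ≈ 0.062500)
n(K) = 25 + 5*K (n(K) = 5*(5 + K) = 25 + 5*K)
79*n(x) - 1 = 79*(25 + 5*(1/16)) - 1 = 79*(25 + 5/16) - 1 = 79*(405/16) - 1 = 31995/16 - 1 = 31979/16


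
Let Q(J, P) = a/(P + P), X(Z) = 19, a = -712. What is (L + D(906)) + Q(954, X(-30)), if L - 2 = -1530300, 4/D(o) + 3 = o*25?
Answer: -658484579570/430293 ≈ -1.5303e+6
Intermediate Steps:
D(o) = 4/(-3 + 25*o) (D(o) = 4/(-3 + o*25) = 4/(-3 + 25*o))
L = -1530298 (L = 2 - 1530300 = -1530298)
Q(J, P) = -356/P (Q(J, P) = -712/(P + P) = -712*1/(2*P) = -356/P)
(L + D(906)) + Q(954, X(-30)) = (-1530298 + 4/(-3 + 25*906)) - 356/19 = (-1530298 + 4/(-3 + 22650)) - 356*1/19 = (-1530298 + 4/22647) - 356/19 = -34656658802/22647 - 356/19 = -658484579570/430293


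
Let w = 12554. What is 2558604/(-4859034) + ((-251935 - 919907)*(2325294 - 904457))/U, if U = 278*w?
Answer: -674190282974282407/1413173914034 ≈ -4.7708e+5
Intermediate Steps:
U = 3490012 (U = 278*12554 = 3490012)
2558604/(-4859034) + ((-251935 - 919907)*(2325294 - 904457))/U = 2558604/(-4859034) + ((-251935 - 919907)*(2325294 - 904457))/3490012 = 2558604*(-1/4859034) - 1171842*1420837*(1/3490012) = -426434/809839 - 1664996471754*1/3490012 = -426434/809839 - 832498235877/1745006 = -674190282974282407/1413173914034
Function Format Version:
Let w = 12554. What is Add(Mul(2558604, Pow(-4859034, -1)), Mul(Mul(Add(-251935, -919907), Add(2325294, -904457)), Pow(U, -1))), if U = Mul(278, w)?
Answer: Rational(-674190282974282407, 1413173914034) ≈ -4.7708e+5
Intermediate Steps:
U = 3490012 (U = Mul(278, 12554) = 3490012)
Add(Mul(2558604, Pow(-4859034, -1)), Mul(Mul(Add(-251935, -919907), Add(2325294, -904457)), Pow(U, -1))) = Add(Mul(2558604, Pow(-4859034, -1)), Mul(Mul(Add(-251935, -919907), Add(2325294, -904457)), Pow(3490012, -1))) = Add(Mul(2558604, Rational(-1, 4859034)), Mul(Mul(-1171842, 1420837), Rational(1, 3490012))) = Add(Rational(-426434, 809839), Mul(-1664996471754, Rational(1, 3490012))) = Add(Rational(-426434, 809839), Rational(-832498235877, 1745006)) = Rational(-674190282974282407, 1413173914034)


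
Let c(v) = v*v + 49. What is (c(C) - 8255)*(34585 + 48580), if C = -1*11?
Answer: -672389025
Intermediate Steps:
C = -11
c(v) = 49 + v² (c(v) = v² + 49 = 49 + v²)
(c(C) - 8255)*(34585 + 48580) = ((49 + (-11)²) - 8255)*(34585 + 48580) = ((49 + 121) - 8255)*83165 = (170 - 8255)*83165 = -8085*83165 = -672389025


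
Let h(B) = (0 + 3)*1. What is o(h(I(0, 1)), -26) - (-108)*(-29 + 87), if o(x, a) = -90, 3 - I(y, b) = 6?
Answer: 6174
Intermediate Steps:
I(y, b) = -3 (I(y, b) = 3 - 1*6 = 3 - 6 = -3)
h(B) = 3 (h(B) = 3*1 = 3)
o(h(I(0, 1)), -26) - (-108)*(-29 + 87) = -90 - (-108)*(-29 + 87) = -90 - (-108)*58 = -90 - 1*(-6264) = -90 + 6264 = 6174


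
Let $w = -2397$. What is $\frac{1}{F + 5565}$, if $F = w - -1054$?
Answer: $\frac{1}{4222} \approx 0.00023685$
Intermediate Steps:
$F = -1343$ ($F = -2397 - -1054 = -2397 + 1054 = -1343$)
$\frac{1}{F + 5565} = \frac{1}{-1343 + 5565} = \frac{1}{4222}$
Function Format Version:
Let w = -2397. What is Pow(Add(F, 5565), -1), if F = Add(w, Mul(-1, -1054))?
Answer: Rational(1, 4222) ≈ 0.00023685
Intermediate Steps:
F = -1343 (F = Add(-2397, Mul(-1, -1054)) = Add(-2397, 1054) = -1343)
Pow(Add(F, 5565), -1) = Pow(Add(-1343, 5565), -1) = Pow(4222, -1) = Rational(1, 4222)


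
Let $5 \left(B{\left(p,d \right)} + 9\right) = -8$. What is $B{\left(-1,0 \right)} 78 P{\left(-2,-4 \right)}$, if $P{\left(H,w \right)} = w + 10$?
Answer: $- \frac{24804}{5} \approx -4960.8$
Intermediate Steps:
$B{\left(p,d \right)} = - \frac{53}{5}$ ($B{\left(p,d \right)} = -9 + \frac{1}{5} \left(-8\right) = -9 - \frac{8}{5} = - \frac{53}{5}$)
$P{\left(H,w \right)} = 10 + w$
$B{\left(-1,0 \right)} 78 P{\left(-2,-4 \right)} = \left(- \frac{53}{5}\right) 78 \left(10 - 4\right) = \left(- \frac{4134}{5}\right) 6 = - \frac{24804}{5}$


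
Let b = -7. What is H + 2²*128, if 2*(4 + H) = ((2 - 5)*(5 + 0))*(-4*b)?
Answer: 298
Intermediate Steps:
H = -214 (H = -4 + (((2 - 5)*(5 + 0))*(-4*(-7)))/2 = -4 + (-3*5*28)/2 = -4 + (-15*28)/2 = -4 + (½)*(-420) = -4 - 210 = -214)
H + 2²*128 = -214 + 2²*128 = -214 + 4*128 = -214 + 512 = 298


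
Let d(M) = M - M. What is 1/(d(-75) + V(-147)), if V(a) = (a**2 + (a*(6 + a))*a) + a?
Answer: -1/3025407 ≈ -3.3053e-7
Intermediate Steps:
d(M) = 0
V(a) = a + a**2 + a**2*(6 + a) (V(a) = (a**2 + a**2*(6 + a)) + a = a + a**2 + a**2*(6 + a))
1/(d(-75) + V(-147)) = 1/(0 - 147*(1 + (-147)**2 + 7*(-147))) = 1/(0 - 147*(1 + 21609 - 1029)) = 1/(0 - 147*20581) = 1/(0 - 3025407) = 1/(-3025407) = -1/3025407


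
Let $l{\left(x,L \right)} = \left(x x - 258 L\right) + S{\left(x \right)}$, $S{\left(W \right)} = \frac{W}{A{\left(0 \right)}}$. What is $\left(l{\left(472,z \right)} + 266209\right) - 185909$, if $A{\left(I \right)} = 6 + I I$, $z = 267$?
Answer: $\frac{702830}{3} \approx 2.3428 \cdot 10^{5}$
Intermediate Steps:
$A{\left(I \right)} = 6 + I^{2}$
$S{\left(W \right)} = \frac{W}{6}$ ($S{\left(W \right)} = \frac{W}{6 + 0^{2}} = \frac{W}{6 + 0} = \frac{W}{6}$)
$l{\left(x,L \right)} = x^{2} - 258 L + \frac{x}{6}$ ($l{\left(x,L \right)} = \left(x x - 258 L\right) + \frac{x}{6} = \left(x^{2} - 258 L\right) + \frac{x}{6} = x^{2} - 258 L + \frac{x}{6}$)
$\left(l{\left(472,z \right)} + 266209\right) - 185909 = \left(\left(472^{2} - 68886 + \frac{1}{6} \cdot 472\right) + 266209\right) - 185909 = \left(\left(222784 - 68886 + \frac{236}{3}\right) + 266209\right) - 185909 = \left(\frac{461930}{3} + 266209\right) - 185909 = \frac{1260557}{3} - 185909 = \frac{702830}{3}$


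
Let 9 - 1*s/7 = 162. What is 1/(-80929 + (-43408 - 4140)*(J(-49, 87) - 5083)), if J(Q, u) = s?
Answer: 1/292529463 ≈ 3.4185e-9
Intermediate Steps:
s = -1071 (s = 63 - 7*162 = 63 - 1134 = -1071)
J(Q, u) = -1071
1/(-80929 + (-43408 - 4140)*(J(-49, 87) - 5083)) = 1/(-80929 + (-43408 - 4140)*(-1071 - 5083)) = 1/(-80929 - 47548*(-6154)) = 1/(-80929 + 292610392) = 1/292529463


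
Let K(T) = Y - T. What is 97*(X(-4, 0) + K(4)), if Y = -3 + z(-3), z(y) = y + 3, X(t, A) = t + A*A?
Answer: -1067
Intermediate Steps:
X(t, A) = t + A²
z(y) = 3 + y
Y = -3 (Y = -3 + (3 - 3) = -3 + 0 = -3)
K(T) = -3 - T
97*(X(-4, 0) + K(4)) = 97*((-4 + 0²) + (-3 - 1*4)) = 97*((-4 + 0) + (-3 - 4)) = 97*(-4 - 7) = 97*(-11) = -1067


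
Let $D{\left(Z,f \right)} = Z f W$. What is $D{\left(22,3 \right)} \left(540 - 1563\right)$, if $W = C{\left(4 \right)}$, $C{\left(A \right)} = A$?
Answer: $-270072$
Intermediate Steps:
$W = 4$
$D{\left(Z,f \right)} = 4 Z f$ ($D{\left(Z,f \right)} = Z f 4 = 4 Z f$)
$D{\left(22,3 \right)} \left(540 - 1563\right) = 4 \cdot 22 \cdot 3 \left(540 - 1563\right) = 264 \left(-1023\right) = -270072$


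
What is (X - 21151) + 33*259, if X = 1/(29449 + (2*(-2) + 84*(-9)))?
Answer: -361596155/28689 ≈ -12604.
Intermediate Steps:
X = 1/28689 (X = 1/(29449 + (-4 - 756)) = 1/(29449 - 760) = 1/28689 ≈ 3.4857e-5)
(X - 21151) + 33*259 = (1/28689 - 21151) + 33*259 = -606801038/28689 + 8547 = -361596155/28689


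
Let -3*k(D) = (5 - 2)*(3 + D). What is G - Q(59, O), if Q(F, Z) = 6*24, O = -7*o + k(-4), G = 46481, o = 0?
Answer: 46337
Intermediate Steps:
k(D) = -3 - D (k(D) = -(5 - 2)*(3 + D)/3 = -(3 + D) = -(9 + 3*D)/3 = -3 - D)
O = 1 (O = -7*0 + (-3 - 1*(-4)) = 0 + (-3 + 4) = 0 + 1 = 1)
Q(F, Z) = 144
G - Q(59, O) = 46481 - 1*144 = 46481 - 144 = 46337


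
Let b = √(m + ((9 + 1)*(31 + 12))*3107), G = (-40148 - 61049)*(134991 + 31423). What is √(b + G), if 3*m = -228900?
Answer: √(-16840597558 + √1259710) ≈ 1.2977e+5*I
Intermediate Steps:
m = -76300 (m = (⅓)*(-228900) = -76300)
G = -16840597558 (G = -101197*166414 = -16840597558)
b = √1259710 (b = √(-76300 + ((9 + 1)*(31 + 12))*3107) = √(-76300 + (10*43)*3107) = √(-76300 + 430*3107) = √(-76300 + 1336010) = √1259710 ≈ 1122.4)
√(b + G) = √(√1259710 - 16840597558) = √(-16840597558 + √1259710)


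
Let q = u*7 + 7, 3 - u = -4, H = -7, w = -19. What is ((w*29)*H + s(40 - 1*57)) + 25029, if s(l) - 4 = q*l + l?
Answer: 27921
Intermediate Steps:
u = 7 (u = 3 - 1*(-4) = 3 + 4 = 7)
q = 56 (q = 7*7 + 7 = 49 + 7 = 56)
s(l) = 4 + 57*l (s(l) = 4 + (56*l + l) = 4 + 57*l)
((w*29)*H + s(40 - 1*57)) + 25029 = (-19*29*(-7) + (4 + 57*(40 - 1*57))) + 25029 = (-551*(-7) + (4 + 57*(40 - 57))) + 25029 = (3857 + (4 + 57*(-17))) + 25029 = (3857 + (4 - 969)) + 25029 = (3857 - 965) + 25029 = 2892 + 25029 = 27921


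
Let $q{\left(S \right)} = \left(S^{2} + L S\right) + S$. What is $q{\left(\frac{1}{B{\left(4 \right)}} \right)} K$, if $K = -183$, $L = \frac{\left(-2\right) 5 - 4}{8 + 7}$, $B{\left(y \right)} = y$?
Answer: $- \frac{1159}{80} \approx -14.488$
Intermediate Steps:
$L = - \frac{14}{15}$ ($L = \frac{-10 - 4}{15} = \left(-14\right) \frac{1}{15} = - \frac{14}{15} \approx -0.93333$)
$q{\left(S \right)} = S^{2} + \frac{S}{15}$ ($q{\left(S \right)} = \left(S^{2} - \frac{14 S}{15}\right) + S = S^{2} + \frac{S}{15}$)
$q{\left(\frac{1}{B{\left(4 \right)}} \right)} K = \frac{\frac{1}{15} + \frac{1}{4}}{4} \left(-183\right) = \frac{1}{4} \cdot \frac{19}{60} \left(-183\right) = \frac{19}{240} \left(-183\right) = - \frac{1159}{80}$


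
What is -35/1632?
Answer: -35/1632 ≈ -0.021446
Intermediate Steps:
-35/1632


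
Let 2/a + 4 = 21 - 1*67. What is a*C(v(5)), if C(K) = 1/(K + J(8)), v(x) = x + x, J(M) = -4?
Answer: -1/150 ≈ -0.0066667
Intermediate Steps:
v(x) = 2*x
C(K) = 1/(-4 + K) (C(K) = 1/(K - 4) = 1/(-4 + K))
a = -1/25 (a = 2/(-4 + (21 - 1*67)) = 2/(-4 + (21 - 67)) = 2/(-4 - 46) = 2/(-50) = 2*(-1/50) = -1/25 ≈ -0.040000)
a*C(v(5)) = -1/(25*(-4 + 2*5)) = -1/(25*(-4 + 10)) = -1/25/6 = -1/25*⅙ = -1/150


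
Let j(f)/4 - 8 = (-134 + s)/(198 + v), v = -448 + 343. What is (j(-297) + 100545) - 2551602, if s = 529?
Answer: -227943745/93 ≈ -2.4510e+6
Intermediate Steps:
v = -105
j(f) = 4556/93 (j(f) = 32 + 4*((-134 + 529)/(198 - 105)) = 32 + 4*(395/93) = 32 + 1580/93 = 4556/93)
(j(-297) + 100545) - 2551602 = (4556/93 + 100545) - 2551602 = 9355241/93 - 2551602 = -227943745/93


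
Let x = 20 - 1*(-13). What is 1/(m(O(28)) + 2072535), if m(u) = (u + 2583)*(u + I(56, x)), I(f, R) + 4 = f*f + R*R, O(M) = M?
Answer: 1/13166674 ≈ 7.5949e-8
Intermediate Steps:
x = 33 (x = 20 + 13 = 33)
I(f, R) = -4 + R² + f² (I(f, R) = -4 + (f*f + R*R) = -4 + (f² + R²) = -4 + (R² + f²) = -4 + R² + f²)
m(u) = (2583 + u)*(4221 + u) (m(u) = (u + 2583)*(u + (-4 + 33² + 56²)) = (2583 + u)*(u + (-4 + 1089 + 3136)) = (2583 + u)*(u + 4221) = (2583 + u)*(4221 + u))
1/(m(O(28)) + 2072535) = 1/((10902843 + 28² + 6804*28) + 2072535) = 1/((10902843 + 784 + 190512) + 2072535) = 1/(11094139 + 2072535) = 1/13166674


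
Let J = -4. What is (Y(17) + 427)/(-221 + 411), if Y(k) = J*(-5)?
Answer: 447/190 ≈ 2.3526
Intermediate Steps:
Y(k) = 20 (Y(k) = -4*(-5) = 20)
(Y(17) + 427)/(-221 + 411) = (20 + 427)/(-221 + 411) = 447/190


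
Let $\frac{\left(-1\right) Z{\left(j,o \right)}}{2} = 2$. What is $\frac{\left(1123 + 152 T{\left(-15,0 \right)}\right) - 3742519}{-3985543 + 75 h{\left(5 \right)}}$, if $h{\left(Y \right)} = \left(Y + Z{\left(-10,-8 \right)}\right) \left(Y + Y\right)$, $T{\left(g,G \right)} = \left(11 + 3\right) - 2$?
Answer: $\frac{3739572}{3984793} \approx 0.93846$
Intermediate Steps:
$Z{\left(j,o \right)} = -4$ ($Z{\left(j,o \right)} = \left(-2\right) 2 = -4$)
$T{\left(g,G \right)} = 12$ ($T{\left(g,G \right)} = 14 - 2 = 12$)
$h{\left(Y \right)} = 2 Y \left(-4 + Y\right)$ ($h{\left(Y \right)} = \left(Y - 4\right) \left(Y + Y\right) = \left(-4 + Y\right) 2 Y = 2 Y \left(-4 + Y\right)$)
$\frac{\left(1123 + 152 T{\left(-15,0 \right)}\right) - 3742519}{-3985543 + 75 h{\left(5 \right)}} = \frac{\left(1123 + 152 \cdot 12\right) - 3742519}{-3985543 + 75 \cdot 2 \cdot 5 \left(-4 + 5\right)} = \frac{\left(1123 + 1824\right) - 3742519}{-3985543 + 75 \cdot 2 \cdot 5 \cdot 1} = \frac{2947 - 3742519}{-3985543 + 75 \cdot 10} = - \frac{3739572}{-3985543 + 750} = - \frac{3739572}{-3984793} = \left(-3739572\right) \left(- \frac{1}{3984793}\right) = \frac{3739572}{3984793}$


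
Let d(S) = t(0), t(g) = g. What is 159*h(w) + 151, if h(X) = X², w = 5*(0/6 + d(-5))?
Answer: 151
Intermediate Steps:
d(S) = 0
w = 0 (w = 5*(0/6 + 0) = 5*(0*(⅙) + 0) = 5*(0 + 0) = 5*0 = 0)
159*h(w) + 151 = 159*0² + 151 = 159*0 + 151 = 0 + 151 = 151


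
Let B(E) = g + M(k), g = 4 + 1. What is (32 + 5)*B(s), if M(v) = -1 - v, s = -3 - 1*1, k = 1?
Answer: 111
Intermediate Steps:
s = -4 (s = -3 - 1 = -4)
g = 5
B(E) = 3 (B(E) = 5 + (-1 - 1*1) = 5 + (-1 - 1) = 5 - 2 = 3)
(32 + 5)*B(s) = (32 + 5)*3 = 37*3 = 111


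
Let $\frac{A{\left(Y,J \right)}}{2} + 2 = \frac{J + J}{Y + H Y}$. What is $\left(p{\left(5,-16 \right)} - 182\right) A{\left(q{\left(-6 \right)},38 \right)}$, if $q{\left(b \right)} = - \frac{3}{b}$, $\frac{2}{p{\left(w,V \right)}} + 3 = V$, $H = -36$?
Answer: $\frac{307248}{133} \approx 2310.1$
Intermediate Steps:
$p{\left(w,V \right)} = \frac{2}{-3 + V}$
$A{\left(Y,J \right)} = -4 - \frac{4 J}{35 Y}$ ($A{\left(Y,J \right)} = -4 + 2 \frac{J + J}{Y - 36 Y} = -4 + 2 \frac{2 J}{\left(-35\right) Y} = -4 + 2 \cdot 2 J \left(- \frac{1}{35 Y}\right) = -4 + 2 \left(- \frac{2 J}{35 Y}\right) = -4 - \frac{4 J}{35 Y}$)
$\left(p{\left(5,-16 \right)} - 182\right) A{\left(q{\left(-6 \right)},38 \right)} = \left(\frac{2}{-3 - 16} - 182\right) \left(-4 - \frac{152}{35 \left(- \frac{3}{-6}\right)}\right) = \left(\frac{2}{-19} - 182\right) \left(-4 - \frac{152}{35 \left(\left(-3\right) \left(- \frac{1}{6}\right)\right)}\right) = \left(2 \left(- \frac{1}{19}\right) - 182\right) \left(-4 - \frac{152 \frac{1}{\frac{1}{2}}}{35}\right) = \left(- \frac{2}{19} - 182\right) \left(-4 - \frac{152}{35} \cdot 2\right) = - \frac{3460 \left(-4 - \frac{304}{35}\right)}{19} = \left(- \frac{3460}{19}\right) \left(- \frac{444}{35}\right) = \frac{307248}{133}$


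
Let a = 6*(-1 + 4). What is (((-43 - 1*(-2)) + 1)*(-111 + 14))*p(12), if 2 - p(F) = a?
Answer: -62080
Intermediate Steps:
a = 18 (a = 6*3 = 18)
p(F) = -16 (p(F) = 2 - 1*18 = 2 - 18 = -16)
(((-43 - 1*(-2)) + 1)*(-111 + 14))*p(12) = (((-43 - 1*(-2)) + 1)*(-111 + 14))*(-16) = (((-43 + 2) + 1)*(-97))*(-16) = ((-41 + 1)*(-97))*(-16) = -40*(-97)*(-16) = 3880*(-16) = -62080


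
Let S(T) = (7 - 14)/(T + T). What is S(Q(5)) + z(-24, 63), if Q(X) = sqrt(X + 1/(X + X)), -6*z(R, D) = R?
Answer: 4 - 7*sqrt(510)/102 ≈ 2.4502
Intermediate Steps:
z(R, D) = -R/6
Q(X) = sqrt(X + 1/(2*X))
S(T) = -7/(2*T) (S(T) = -7*1/(2*T) = -7/(2*T))
S(Q(5)) + z(-24, 63) = -7*2/sqrt(2/5 + 4*5)/2 - 1/6*(-24) = -7*2/sqrt(2*(1/5) + 20)/2 + 4 = -7*2/sqrt(2/5 + 20)/2 + 4 = -7*sqrt(510)/51/2 + 4 = -7*sqrt(510)/102 + 4 = 4 - 7*sqrt(510)/102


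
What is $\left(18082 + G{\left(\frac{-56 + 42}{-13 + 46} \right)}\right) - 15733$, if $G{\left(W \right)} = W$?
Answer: $\frac{77503}{33} \approx 2348.6$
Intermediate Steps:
$\left(18082 + G{\left(\frac{-56 + 42}{-13 + 46} \right)}\right) - 15733 = \left(18082 + \frac{-56 + 42}{-13 + 46}\right) - 15733 = \left(18082 - \frac{14}{33}\right) - 15733 = \frac{596692}{33} - 15733 = \frac{77503}{33}$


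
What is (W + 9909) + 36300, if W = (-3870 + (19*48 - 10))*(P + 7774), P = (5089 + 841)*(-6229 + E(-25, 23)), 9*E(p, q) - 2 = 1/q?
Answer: 22688208451679/207 ≈ 1.0960e+11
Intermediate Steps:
E(p, q) = 2/9 + 1/(9*q)
P = -7645881080/207 (P = (5089 + 841)*(-6229 + (⅑)*(1 + 2*23)/23) = 5930*(-6229 + (⅑)*(1/23)*(1 + 46)) = 5930*(-6229 + (⅑)*(1/23)*47) = 5930*(-6229 + 47/207) = 5930*(-1289356/207) = -7645881080/207 ≈ -3.6937e+7)
W = 22688198886416/207 (W = (-3870 + (19*48 - 10))*(-7645881080/207 + 7774) = (-3870 + (912 - 10))*(-7644271862/207) = (-3870 + 902)*(-7644271862/207) = -2968*(-7644271862/207) = 22688198886416/207 ≈ 1.0960e+11)
(W + 9909) + 36300 = (22688198886416/207 + 9909) + 36300 = 22688200937579/207 + 36300 = 22688208451679/207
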